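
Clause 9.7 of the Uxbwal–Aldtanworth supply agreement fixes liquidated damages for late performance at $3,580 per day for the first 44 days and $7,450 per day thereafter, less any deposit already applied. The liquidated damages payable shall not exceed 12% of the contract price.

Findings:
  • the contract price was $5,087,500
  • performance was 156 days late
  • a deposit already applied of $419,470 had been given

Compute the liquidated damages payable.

First 44 days: 44 × $3,580 = $157,520
Remaining days: (156 − 44) × $7,450 = $834,400
Accrued per-day damages: $157,520 + $834,400 = $991,920
Less deposit already applied: $991,920 − $419,470 = $572,450
Cap: 12% of $5,087,500 = $610,500
Cap at $610,500: $572,450 is within the cap, no reduction.

$572,450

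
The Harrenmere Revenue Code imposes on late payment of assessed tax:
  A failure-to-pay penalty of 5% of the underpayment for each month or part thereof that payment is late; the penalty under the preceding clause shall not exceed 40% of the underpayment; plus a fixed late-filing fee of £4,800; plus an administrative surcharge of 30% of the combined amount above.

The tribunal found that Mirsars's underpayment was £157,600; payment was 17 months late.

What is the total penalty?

£88,192

Accrued rate: 5% × 17 = 85%, capped at 40% → 40%
Failure-to-pay penalty: 40% of £157,600 = £63,040
Penalty before surcharge: £63,040 + £4,800 = £67,840
Administrative surcharge: 30% of £67,840 = £20,352
Total penalty: £67,840 + £20,352 = £88,192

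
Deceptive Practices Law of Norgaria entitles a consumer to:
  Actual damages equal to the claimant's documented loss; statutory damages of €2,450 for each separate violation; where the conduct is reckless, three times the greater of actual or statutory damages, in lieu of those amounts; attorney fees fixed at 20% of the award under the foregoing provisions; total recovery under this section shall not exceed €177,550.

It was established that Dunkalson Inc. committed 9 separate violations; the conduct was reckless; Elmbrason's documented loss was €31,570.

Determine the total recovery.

Statutory damages: 9 × €2,450 = €22,050
Greater of actual damages (€31,570) or statutory damages (€22,050): €31,570
Trebled: 3 × €31,570 = €94,710
Attorney fees: 20% of €94,710 = €18,942
Total before cap: €94,710 + €18,942 = €113,652
Cap at €177,550: €113,652 is within the cap, no reduction.

Total recovery: €113,652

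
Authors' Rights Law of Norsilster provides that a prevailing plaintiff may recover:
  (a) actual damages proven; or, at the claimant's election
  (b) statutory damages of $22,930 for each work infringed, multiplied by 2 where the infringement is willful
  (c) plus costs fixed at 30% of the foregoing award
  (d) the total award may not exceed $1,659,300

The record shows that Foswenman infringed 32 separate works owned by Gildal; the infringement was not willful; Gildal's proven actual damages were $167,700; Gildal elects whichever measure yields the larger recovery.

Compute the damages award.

$953,888

Statutory damages: 32 × $22,930 = $733,760
Infringement not willful: no ×2 enhancement.
Greater of actual damages ($167,700) or statutory damages ($733,760): $733,760
Costs: 30% of $733,760 = $220,128
Award plus costs: $733,760 + $220,128 = $953,888
Cap at $1,659,300: $953,888 is within the cap, no reduction.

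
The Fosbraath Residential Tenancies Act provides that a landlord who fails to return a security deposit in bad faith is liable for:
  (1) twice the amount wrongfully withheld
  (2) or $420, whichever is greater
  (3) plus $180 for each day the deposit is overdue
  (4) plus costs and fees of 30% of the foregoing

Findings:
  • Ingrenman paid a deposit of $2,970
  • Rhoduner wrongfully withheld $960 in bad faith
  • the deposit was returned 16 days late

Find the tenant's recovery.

Recovery: $6,240

Doubled: 2 × $960 = $1,920
Minimum $420: $1,920 meets the minimum, no increase.
Late-return penalty: 16 × $180 = $2,880
Damages plus late penalty: $1,920 + $2,880 = $4,800
Costs and fees: 30% of $4,800 = $1,440
Total recovery: $4,800 + $1,440 = $6,240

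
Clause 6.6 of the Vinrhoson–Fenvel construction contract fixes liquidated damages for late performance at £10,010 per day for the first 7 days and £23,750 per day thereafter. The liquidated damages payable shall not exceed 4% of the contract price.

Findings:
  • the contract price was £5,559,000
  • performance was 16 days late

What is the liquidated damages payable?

First 7 days: 7 × £10,010 = £70,070
Remaining days: (16 − 7) × £23,750 = £213,750
Accrued per-day damages: £70,070 + £213,750 = £283,820
Cap: 4% of £5,559,000 = £222,360
Cap at £222,360: £283,820 exceeds the cap → £222,360

£222,360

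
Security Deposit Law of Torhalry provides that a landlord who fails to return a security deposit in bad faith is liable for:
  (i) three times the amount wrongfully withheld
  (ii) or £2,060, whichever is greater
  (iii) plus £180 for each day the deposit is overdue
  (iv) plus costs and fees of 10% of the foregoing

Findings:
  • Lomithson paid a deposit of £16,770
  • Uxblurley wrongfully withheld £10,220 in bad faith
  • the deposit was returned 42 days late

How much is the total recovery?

£42,042

Trebled: 3 × £10,220 = £30,660
Minimum £2,060: £30,660 meets the minimum, no increase.
Late-return penalty: 42 × £180 = £7,560
Damages plus late penalty: £30,660 + £7,560 = £38,220
Costs and fees: 10% of £38,220 = £3,822
Total recovery: £38,220 + £3,822 = £42,042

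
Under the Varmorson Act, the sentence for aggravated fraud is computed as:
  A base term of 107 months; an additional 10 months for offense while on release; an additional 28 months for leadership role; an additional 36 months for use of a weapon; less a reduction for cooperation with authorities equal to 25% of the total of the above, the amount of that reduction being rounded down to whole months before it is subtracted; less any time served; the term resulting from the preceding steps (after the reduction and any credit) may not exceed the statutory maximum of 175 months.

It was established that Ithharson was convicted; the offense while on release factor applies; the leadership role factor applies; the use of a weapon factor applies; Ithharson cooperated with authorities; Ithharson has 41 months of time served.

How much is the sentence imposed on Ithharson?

95 months

Offense while on release enhancement: +10 months
Leadership role enhancement: +28 months
Use of a weapon enhancement: +36 months
Adjusted term: 107 months + 10 months + 28 months + 36 months = 181 months
Cooperation with authorities reduction: 25% of 181 months = 45 months (rounded down)
After reduction: 181 − 45 = 136 months
Less time served: 136 months − 41 months = 95 months
Cap at 175 months: 95 months is within the cap, no reduction.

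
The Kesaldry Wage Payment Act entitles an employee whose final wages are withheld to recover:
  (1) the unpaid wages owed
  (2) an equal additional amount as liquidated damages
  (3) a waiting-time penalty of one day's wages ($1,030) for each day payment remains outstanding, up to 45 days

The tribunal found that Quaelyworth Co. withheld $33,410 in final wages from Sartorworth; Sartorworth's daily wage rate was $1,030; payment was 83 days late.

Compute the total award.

$113,170

Liquidated damages (equal amount): $33,410
Penalty days: min(83, 45) = 45
Waiting-time penalty: 45 × $1,030 = $46,350
Total award: $33,410 + $33,410 + $46,350 = $113,170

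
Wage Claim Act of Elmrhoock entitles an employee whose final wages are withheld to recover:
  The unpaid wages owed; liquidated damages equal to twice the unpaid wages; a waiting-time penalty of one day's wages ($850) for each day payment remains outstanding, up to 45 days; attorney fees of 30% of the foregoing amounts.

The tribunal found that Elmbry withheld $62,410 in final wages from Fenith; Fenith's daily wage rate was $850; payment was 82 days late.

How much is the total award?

Doubled: 2 × $62,410 = $124,820
Penalty days: min(82, 45) = 45
Waiting-time penalty: 45 × $850 = $38,250
Subtotal: $62,410 + $124,820 + $38,250 = $225,480
Attorney fees: 30% of $225,480 = $67,644
Total award: $225,480 + $67,644 = $293,124

$293,124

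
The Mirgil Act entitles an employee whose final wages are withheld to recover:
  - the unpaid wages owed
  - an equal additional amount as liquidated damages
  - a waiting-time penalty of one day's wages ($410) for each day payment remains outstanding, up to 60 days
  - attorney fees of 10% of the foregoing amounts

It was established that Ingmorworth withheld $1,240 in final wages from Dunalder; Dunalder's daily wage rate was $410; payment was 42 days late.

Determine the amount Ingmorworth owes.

Liquidated damages (equal amount): $1,240
Penalty days: min(42, 60) = 42
Waiting-time penalty: 42 × $410 = $17,220
Subtotal: $1,240 + $1,240 + $17,220 = $19,700
Attorney fees: 10% of $19,700 = $1,970
Total award: $19,700 + $1,970 = $21,670

Total award: $21,670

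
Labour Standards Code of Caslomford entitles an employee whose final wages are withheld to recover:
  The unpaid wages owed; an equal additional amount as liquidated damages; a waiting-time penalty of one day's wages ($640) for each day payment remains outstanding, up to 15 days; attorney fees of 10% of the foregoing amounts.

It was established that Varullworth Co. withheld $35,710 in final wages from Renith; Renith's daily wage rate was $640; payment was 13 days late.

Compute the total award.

$87,714

Liquidated damages (equal amount): $35,710
Penalty days: min(13, 15) = 13
Waiting-time penalty: 13 × $640 = $8,320
Subtotal: $35,710 + $35,710 + $8,320 = $79,740
Attorney fees: 10% of $79,740 = $7,974
Total award: $79,740 + $7,974 = $87,714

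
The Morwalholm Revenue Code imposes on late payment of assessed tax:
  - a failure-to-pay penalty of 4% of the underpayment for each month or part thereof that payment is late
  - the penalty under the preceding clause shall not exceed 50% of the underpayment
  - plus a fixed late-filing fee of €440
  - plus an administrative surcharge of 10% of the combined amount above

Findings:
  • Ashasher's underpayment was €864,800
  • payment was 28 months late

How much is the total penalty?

€476,124

Accrued rate: 4% × 28 = 112%, capped at 50% → 50%
Failure-to-pay penalty: 50% of €864,800 = €432,400
Penalty before surcharge: €432,400 + €440 = €432,840
Administrative surcharge: 10% of €432,840 = €43,284
Total penalty: €432,840 + €43,284 = €476,124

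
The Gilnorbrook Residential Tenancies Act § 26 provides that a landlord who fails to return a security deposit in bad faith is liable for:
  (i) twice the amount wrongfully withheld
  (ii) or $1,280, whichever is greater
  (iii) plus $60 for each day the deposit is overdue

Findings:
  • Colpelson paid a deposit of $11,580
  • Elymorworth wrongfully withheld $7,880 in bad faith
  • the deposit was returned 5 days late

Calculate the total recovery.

Doubled: 2 × $7,880 = $15,760
Minimum $1,280: $15,760 meets the minimum, no increase.
Late-return penalty: 5 × $60 = $300
Damages plus late penalty: $15,760 + $300 = $16,060

$16,060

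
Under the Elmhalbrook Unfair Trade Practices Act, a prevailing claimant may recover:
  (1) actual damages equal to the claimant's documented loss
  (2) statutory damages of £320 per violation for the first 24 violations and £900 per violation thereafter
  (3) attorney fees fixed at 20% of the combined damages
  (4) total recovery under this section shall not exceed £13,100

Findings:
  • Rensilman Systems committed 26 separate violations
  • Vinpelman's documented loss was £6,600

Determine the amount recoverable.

£13,100

First 24 violations: 24 × £320 = £7,680
Remaining violations: (26 − 24) × £900 = £1,800
Statutory damages: £7,680 + £1,800 = £9,480
Combined damages: £6,600 + £9,480 = £16,080
Attorney fees: 20% of £16,080 = £3,216
Total before cap: £16,080 + £3,216 = £19,296
Cap at £13,100: £19,296 exceeds the cap → £13,100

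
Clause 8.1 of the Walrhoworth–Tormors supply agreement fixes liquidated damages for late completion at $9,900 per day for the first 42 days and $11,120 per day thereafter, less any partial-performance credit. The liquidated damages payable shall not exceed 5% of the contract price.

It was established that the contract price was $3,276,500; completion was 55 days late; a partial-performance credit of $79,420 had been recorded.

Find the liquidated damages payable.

$163,825

First 42 days: 42 × $9,900 = $415,800
Remaining days: (55 − 42) × $11,120 = $144,560
Accrued per-day damages: $415,800 + $144,560 = $560,360
Less partial-performance credit: $560,360 − $79,420 = $480,940
Cap: 5% of $3,276,500 = $163,825
Cap at $163,825: $480,940 exceeds the cap → $163,825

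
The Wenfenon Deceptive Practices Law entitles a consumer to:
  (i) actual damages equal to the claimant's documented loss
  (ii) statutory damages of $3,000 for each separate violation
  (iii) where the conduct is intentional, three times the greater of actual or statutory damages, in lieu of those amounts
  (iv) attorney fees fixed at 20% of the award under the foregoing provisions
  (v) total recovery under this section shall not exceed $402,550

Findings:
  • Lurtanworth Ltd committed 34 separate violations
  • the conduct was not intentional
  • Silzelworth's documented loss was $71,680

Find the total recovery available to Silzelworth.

$208,416

Statutory damages: 34 × $3,000 = $102,000
Conduct not intentional: the in-lieu enhancement does not apply.
Actual plus statutory damages: $71,680 + $102,000 = $173,680
Attorney fees: 20% of $173,680 = $34,736
Total before cap: $173,680 + $34,736 = $208,416
Cap at $402,550: $208,416 is within the cap, no reduction.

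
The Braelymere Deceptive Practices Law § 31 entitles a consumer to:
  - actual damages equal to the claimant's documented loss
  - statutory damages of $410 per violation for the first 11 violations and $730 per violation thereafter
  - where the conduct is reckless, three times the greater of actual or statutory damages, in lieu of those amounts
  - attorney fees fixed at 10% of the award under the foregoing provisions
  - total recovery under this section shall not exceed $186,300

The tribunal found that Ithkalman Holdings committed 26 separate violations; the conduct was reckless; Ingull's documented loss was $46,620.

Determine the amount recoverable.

First 11 violations: 11 × $410 = $4,510
Remaining violations: (26 − 11) × $730 = $10,950
Statutory damages: $4,510 + $10,950 = $15,460
Greater of actual damages ($46,620) or statutory damages ($15,460): $46,620
Trebled: 3 × $46,620 = $139,860
Attorney fees: 10% of $139,860 = $13,986
Total before cap: $139,860 + $13,986 = $153,846
Cap at $186,300: $153,846 is within the cap, no reduction.

Total recovery: $153,846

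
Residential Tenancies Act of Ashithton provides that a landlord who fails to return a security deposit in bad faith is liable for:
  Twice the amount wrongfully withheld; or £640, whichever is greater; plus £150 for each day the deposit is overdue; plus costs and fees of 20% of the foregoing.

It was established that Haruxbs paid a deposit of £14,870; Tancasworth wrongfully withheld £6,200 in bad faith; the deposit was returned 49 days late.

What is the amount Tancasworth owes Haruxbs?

£23,700

Doubled: 2 × £6,200 = £12,400
Minimum £640: £12,400 meets the minimum, no increase.
Late-return penalty: 49 × £150 = £7,350
Damages plus late penalty: £12,400 + £7,350 = £19,750
Costs and fees: 20% of £19,750 = £3,950
Total recovery: £19,750 + £3,950 = £23,700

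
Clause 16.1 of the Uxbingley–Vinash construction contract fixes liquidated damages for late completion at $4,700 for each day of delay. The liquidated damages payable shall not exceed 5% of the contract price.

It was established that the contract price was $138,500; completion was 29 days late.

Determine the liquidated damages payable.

$6,925

Per-day damages: 29 × $4,700 = $136,300
Cap: 5% of $138,500 = $6,925
Cap at $6,925: $136,300 exceeds the cap → $6,925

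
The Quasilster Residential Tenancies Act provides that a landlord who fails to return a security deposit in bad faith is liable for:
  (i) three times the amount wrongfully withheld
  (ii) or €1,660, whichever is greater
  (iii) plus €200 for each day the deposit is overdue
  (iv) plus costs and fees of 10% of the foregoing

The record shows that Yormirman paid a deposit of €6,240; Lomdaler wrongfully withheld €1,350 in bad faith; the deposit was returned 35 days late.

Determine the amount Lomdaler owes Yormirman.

Trebled: 3 × €1,350 = €4,050
Minimum €1,660: €4,050 meets the minimum, no increase.
Late-return penalty: 35 × €200 = €7,000
Damages plus late penalty: €4,050 + €7,000 = €11,050
Costs and fees: 10% of €11,050 = €1,105
Total recovery: €11,050 + €1,105 = €12,155

Recovery: €12,155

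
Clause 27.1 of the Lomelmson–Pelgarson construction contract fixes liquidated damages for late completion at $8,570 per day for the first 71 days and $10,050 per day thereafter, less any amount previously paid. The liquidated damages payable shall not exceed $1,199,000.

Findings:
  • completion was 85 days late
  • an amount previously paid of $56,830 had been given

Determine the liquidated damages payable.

First 71 days: 71 × $8,570 = $608,470
Remaining days: (85 − 71) × $10,050 = $140,700
Accrued per-day damages: $608,470 + $140,700 = $749,170
Less amount previously paid: $749,170 − $56,830 = $692,340
Cap at $1,199,000: $692,340 is within the cap, no reduction.

$692,340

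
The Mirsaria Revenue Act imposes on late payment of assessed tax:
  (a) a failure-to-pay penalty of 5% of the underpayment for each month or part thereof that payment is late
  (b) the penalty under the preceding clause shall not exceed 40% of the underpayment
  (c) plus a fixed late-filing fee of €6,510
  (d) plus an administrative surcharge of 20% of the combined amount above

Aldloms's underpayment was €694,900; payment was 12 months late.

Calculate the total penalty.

Accrued rate: 5% × 12 = 60%, capped at 40% → 40%
Failure-to-pay penalty: 40% of €694,900 = €277,960
Penalty before surcharge: €277,960 + €6,510 = €284,470
Administrative surcharge: 20% of €284,470 = €56,894
Total penalty: €284,470 + €56,894 = €341,364

€341,364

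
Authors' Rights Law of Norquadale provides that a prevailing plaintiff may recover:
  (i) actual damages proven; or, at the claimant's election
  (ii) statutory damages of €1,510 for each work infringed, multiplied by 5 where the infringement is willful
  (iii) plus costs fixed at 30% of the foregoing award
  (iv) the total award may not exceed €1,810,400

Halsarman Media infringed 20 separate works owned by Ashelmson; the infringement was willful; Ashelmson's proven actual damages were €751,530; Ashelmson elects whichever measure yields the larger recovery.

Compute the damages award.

€976,989

Statutory damages: 20 × €1,510 = €30,200
Multiplied by 5: 5 × €30,200 = €151,000
Greater of actual damages (€751,530) or enhanced statutory damages (€151,000): €751,530
Costs: 30% of €751,530 = €225,459
Award plus costs: €751,530 + €225,459 = €976,989
Cap at €1,810,400: €976,989 is within the cap, no reduction.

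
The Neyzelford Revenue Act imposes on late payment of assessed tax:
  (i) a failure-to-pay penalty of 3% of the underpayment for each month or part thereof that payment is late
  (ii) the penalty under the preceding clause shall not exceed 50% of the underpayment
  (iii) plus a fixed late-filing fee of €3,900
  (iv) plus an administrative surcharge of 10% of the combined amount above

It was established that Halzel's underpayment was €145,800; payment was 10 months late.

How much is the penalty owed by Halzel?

€52,404

Accrued rate: 3% × 10 = 30%, capped at 50% → 30%
Failure-to-pay penalty: 30% of €145,800 = €43,740
Penalty before surcharge: €43,740 + €3,900 = €47,640
Administrative surcharge: 10% of €47,640 = €4,764
Total penalty: €47,640 + €4,764 = €52,404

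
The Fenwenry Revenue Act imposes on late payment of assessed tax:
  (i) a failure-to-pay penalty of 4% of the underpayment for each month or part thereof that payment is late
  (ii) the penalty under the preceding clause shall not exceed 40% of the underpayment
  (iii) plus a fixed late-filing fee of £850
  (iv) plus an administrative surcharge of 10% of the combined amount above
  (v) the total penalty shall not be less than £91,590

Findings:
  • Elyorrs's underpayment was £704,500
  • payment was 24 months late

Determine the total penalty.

Accrued rate: 4% × 24 = 96%, capped at 40% → 40%
Failure-to-pay penalty: 40% of £704,500 = £281,800
Penalty before surcharge: £281,800 + £850 = £282,650
Administrative surcharge: 10% of £282,650 = £28,265
Total penalty: £282,650 + £28,265 = £310,915
Minimum £91,590: £310,915 meets the minimum, no increase.

£310,915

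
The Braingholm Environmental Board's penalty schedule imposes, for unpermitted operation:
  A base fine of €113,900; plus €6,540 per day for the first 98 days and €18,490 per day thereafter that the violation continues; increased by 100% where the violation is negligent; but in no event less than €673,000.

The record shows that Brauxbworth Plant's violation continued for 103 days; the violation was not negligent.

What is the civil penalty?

First 98 days: 98 × €6,540 = €640,920
Remaining days: (103 − 98) × €18,490 = €92,450
Per-day component: €640,920 + €92,450 = €733,370
Base plus per-day: €113,900 + €733,370 = €847,270
The violation was not negligent: no 100% increase.
Minimum €673,000: €847,270 meets the minimum, no increase.

€847,270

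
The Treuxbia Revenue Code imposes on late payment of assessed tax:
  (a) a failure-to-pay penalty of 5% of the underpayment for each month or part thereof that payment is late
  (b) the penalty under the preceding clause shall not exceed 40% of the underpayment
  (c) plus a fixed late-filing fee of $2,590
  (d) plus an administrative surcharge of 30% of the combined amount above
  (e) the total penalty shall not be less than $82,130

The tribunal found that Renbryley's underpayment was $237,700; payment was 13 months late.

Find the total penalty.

Penalty: $126,971

Accrued rate: 5% × 13 = 65%, capped at 40% → 40%
Failure-to-pay penalty: 40% of $237,700 = $95,080
Penalty before surcharge: $95,080 + $2,590 = $97,670
Administrative surcharge: 30% of $97,670 = $29,301
Total penalty: $97,670 + $29,301 = $126,971
Minimum $82,130: $126,971 meets the minimum, no increase.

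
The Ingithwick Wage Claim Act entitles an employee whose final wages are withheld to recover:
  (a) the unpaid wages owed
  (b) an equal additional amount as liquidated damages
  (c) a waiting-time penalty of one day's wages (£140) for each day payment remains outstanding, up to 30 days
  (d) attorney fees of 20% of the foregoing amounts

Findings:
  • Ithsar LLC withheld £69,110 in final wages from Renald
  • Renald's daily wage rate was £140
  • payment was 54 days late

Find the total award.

Total award: £170,904

Liquidated damages (equal amount): £69,110
Penalty days: min(54, 30) = 30
Waiting-time penalty: 30 × £140 = £4,200
Subtotal: £69,110 + £69,110 + £4,200 = £142,420
Attorney fees: 20% of £142,420 = £28,484
Total award: £142,420 + £28,484 = £170,904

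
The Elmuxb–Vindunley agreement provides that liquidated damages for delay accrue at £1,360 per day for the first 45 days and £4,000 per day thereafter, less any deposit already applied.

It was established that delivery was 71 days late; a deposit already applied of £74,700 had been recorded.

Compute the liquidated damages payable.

£90,500

First 45 days: 45 × £1,360 = £61,200
Remaining days: (71 − 45) × £4,000 = £104,000
Accrued per-day damages: £61,200 + £104,000 = £165,200
Less deposit already applied: £165,200 − £74,700 = £90,500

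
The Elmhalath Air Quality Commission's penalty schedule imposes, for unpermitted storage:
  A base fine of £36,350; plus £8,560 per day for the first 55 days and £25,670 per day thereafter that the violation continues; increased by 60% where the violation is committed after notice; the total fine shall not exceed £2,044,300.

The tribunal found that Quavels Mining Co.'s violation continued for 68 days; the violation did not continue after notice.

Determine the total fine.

£840,860

First 55 days: 55 × £8,560 = £470,800
Remaining days: (68 − 55) × £25,670 = £333,710
Per-day component: £470,800 + £333,710 = £804,510
Base plus per-day: £36,350 + £804,510 = £840,860
The violation did not continue after notice: no 60% increase.
Cap at £2,044,300: £840,860 is within the cap, no reduction.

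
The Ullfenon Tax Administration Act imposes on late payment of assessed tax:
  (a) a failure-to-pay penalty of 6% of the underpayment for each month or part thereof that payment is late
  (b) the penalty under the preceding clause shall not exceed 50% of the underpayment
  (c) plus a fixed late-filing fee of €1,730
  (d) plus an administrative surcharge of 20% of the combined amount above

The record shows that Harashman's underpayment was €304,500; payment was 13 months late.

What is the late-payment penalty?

€184,776

Accrued rate: 6% × 13 = 78%, capped at 50% → 50%
Failure-to-pay penalty: 50% of €304,500 = €152,250
Penalty before surcharge: €152,250 + €1,730 = €153,980
Administrative surcharge: 20% of €153,980 = €30,796
Total penalty: €153,980 + €30,796 = €184,776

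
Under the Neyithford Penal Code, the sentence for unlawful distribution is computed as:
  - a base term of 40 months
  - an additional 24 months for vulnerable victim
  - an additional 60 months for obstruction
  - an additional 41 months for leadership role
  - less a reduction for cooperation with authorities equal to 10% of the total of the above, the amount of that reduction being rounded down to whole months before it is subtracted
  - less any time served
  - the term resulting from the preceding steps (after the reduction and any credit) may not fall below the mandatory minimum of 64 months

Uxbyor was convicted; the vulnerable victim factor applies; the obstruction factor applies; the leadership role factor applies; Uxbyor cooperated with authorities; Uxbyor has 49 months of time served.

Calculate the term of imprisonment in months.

100 months

Vulnerable victim enhancement: +24 months
Obstruction enhancement: +60 months
Leadership role enhancement: +41 months
Adjusted term: 40 months + 24 months + 60 months + 41 months = 165 months
Cooperation with authorities reduction: 10% of 165 months = 16 months (rounded down)
After reduction: 165 − 16 = 149 months
Less time served: 149 months − 49 months = 100 months
Minimum 64 months: 100 months meets the minimum, no increase.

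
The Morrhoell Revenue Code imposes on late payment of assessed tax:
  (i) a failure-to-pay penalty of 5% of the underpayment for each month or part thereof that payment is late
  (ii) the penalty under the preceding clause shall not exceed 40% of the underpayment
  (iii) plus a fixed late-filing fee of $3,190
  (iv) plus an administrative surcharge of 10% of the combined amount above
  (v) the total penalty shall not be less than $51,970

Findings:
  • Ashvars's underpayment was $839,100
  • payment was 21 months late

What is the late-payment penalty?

Accrued rate: 5% × 21 = 105%, capped at 40% → 40%
Failure-to-pay penalty: 40% of $839,100 = $335,640
Penalty before surcharge: $335,640 + $3,190 = $338,830
Administrative surcharge: 10% of $338,830 = $33,883
Total penalty: $338,830 + $33,883 = $372,713
Minimum $51,970: $372,713 meets the minimum, no increase.

$372,713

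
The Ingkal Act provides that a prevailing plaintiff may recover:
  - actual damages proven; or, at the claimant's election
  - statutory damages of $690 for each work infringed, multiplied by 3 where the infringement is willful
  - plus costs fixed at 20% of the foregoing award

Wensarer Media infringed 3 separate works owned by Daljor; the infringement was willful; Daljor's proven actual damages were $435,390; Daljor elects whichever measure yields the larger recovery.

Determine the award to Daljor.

Statutory damages: 3 × $690 = $2,070
Trebled: 3 × $2,070 = $6,210
Greater of actual damages ($435,390) or enhanced statutory damages ($6,210): $435,390
Costs: 20% of $435,390 = $87,078
Award plus costs: $435,390 + $87,078 = $522,468

Award: $522,468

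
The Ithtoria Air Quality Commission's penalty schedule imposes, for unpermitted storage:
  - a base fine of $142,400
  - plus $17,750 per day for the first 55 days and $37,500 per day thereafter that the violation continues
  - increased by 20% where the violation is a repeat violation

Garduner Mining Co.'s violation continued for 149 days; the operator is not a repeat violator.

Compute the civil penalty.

$4,643,650

First 55 days: 55 × $17,750 = $976,250
Remaining days: (149 − 55) × $37,500 = $3,525,000
Per-day component: $976,250 + $3,525,000 = $4,501,250
Base plus per-day: $142,400 + $4,501,250 = $4,643,650
The operator is not a repeat violator: no 20% increase.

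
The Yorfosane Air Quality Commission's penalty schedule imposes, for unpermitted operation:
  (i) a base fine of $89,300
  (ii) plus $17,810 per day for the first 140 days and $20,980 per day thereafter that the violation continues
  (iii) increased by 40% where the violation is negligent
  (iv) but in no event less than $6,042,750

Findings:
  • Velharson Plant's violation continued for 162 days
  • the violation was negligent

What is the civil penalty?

$6,042,750

First 140 days: 140 × $17,810 = $2,493,400
Remaining days: (162 − 140) × $20,980 = $461,560
Per-day component: $2,493,400 + $461,560 = $2,954,960
Base plus per-day: $89,300 + $2,954,960 = $3,044,260
Enhancement: 40% of $3,044,260 = $1,217,704
Enhanced fine: $3,044,260 + $1,217,704 = $4,261,964
Minimum $6,042,750: $4,261,964 is below the minimum → $6,042,750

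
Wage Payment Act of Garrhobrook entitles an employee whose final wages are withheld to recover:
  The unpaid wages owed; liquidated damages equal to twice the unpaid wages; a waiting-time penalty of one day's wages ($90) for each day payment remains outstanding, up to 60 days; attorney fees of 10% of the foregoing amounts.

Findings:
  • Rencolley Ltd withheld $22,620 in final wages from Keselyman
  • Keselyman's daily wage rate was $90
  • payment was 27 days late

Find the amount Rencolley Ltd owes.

$77,319

Doubled: 2 × $22,620 = $45,240
Penalty days: min(27, 60) = 27
Waiting-time penalty: 27 × $90 = $2,430
Subtotal: $22,620 + $45,240 + $2,430 = $70,290
Attorney fees: 10% of $70,290 = $7,029
Total award: $70,290 + $7,029 = $77,319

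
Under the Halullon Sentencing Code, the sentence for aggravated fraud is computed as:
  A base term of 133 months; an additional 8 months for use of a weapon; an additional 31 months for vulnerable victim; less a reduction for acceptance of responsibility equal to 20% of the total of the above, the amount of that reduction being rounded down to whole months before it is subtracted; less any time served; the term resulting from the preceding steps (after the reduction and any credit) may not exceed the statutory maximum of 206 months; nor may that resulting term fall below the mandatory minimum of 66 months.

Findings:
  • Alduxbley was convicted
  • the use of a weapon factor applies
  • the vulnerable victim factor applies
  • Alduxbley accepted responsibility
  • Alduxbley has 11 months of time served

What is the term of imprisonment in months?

Use of a weapon enhancement: +8 months
Vulnerable victim enhancement: +31 months
Adjusted term: 133 months + 8 months + 31 months = 172 months
Acceptance of responsibility reduction: 20% of 172 months = 34 months (rounded down)
After reduction: 172 − 34 = 138 months
Less time served: 138 months − 11 months = 127 months
Cap at 206 months: 127 months is within the cap, no reduction.
Minimum 66 months: 127 months meets the minimum, no increase.

127 months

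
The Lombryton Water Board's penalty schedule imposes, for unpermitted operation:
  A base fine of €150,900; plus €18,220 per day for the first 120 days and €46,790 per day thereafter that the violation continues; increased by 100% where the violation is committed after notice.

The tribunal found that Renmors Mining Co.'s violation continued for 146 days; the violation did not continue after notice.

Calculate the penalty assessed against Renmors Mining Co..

First 120 days: 120 × €18,220 = €2,186,400
Remaining days: (146 − 120) × €46,790 = €1,216,540
Per-day component: €2,186,400 + €1,216,540 = €3,402,940
Base plus per-day: €150,900 + €3,402,940 = €3,553,840
The violation did not continue after notice: no 100% increase.

Civil penalty: €3,553,840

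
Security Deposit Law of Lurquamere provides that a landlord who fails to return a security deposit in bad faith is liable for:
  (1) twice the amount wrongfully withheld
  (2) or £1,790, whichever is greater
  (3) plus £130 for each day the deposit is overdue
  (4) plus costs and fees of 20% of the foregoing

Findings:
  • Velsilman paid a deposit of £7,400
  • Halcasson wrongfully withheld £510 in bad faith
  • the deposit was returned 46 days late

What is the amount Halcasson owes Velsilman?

Doubled: 2 × £510 = £1,020
Minimum £1,790: £1,020 is below the minimum → £1,790
Late-return penalty: 46 × £130 = £5,980
Damages plus late penalty: £1,790 + £5,980 = £7,770
Costs and fees: 20% of £7,770 = £1,554
Total recovery: £7,770 + £1,554 = £9,324

£9,324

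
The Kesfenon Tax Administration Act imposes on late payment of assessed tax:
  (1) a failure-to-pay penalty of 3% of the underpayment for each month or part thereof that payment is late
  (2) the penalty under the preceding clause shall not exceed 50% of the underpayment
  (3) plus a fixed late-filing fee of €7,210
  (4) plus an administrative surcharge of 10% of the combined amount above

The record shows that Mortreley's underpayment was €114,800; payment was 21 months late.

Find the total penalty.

Accrued rate: 3% × 21 = 63%, capped at 50% → 50%
Failure-to-pay penalty: 50% of €114,800 = €57,400
Penalty before surcharge: €57,400 + €7,210 = €64,610
Administrative surcharge: 10% of €64,610 = €6,461
Total penalty: €64,610 + €6,461 = €71,071

€71,071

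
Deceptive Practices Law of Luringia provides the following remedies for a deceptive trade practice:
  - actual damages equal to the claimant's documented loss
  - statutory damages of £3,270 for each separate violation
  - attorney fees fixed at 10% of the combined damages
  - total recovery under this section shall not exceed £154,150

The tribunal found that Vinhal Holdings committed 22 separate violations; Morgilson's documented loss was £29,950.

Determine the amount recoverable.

Statutory damages: 22 × £3,270 = £71,940
Combined damages: £29,950 + £71,940 = £101,890
Attorney fees: 10% of £101,890 = £10,189
Total before cap: £101,890 + £10,189 = £112,079
Cap at £154,150: £112,079 is within the cap, no reduction.

Total recovery: £112,079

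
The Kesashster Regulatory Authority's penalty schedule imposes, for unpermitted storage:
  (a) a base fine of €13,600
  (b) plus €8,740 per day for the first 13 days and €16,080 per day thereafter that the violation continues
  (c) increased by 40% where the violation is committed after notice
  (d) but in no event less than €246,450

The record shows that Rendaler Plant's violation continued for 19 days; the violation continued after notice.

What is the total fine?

€313,180

First 13 days: 13 × €8,740 = €113,620
Remaining days: (19 − 13) × €16,080 = €96,480
Per-day component: €113,620 + €96,480 = €210,100
Base plus per-day: €13,600 + €210,100 = €223,700
Enhancement: 40% of €223,700 = €89,480
Enhanced fine: €223,700 + €89,480 = €313,180
Minimum €246,450: €313,180 meets the minimum, no increase.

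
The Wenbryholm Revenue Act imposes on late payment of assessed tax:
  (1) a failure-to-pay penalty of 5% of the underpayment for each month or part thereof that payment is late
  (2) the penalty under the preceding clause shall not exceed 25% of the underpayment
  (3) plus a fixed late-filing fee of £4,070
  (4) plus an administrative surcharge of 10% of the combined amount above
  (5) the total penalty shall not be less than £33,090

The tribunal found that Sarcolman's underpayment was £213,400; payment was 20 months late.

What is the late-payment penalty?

£63,162

Accrued rate: 5% × 20 = 100%, capped at 25% → 25%
Failure-to-pay penalty: 25% of £213,400 = £53,350
Penalty before surcharge: £53,350 + £4,070 = £57,420
Administrative surcharge: 10% of £57,420 = £5,742
Total penalty: £57,420 + £5,742 = £63,162
Minimum £33,090: £63,162 meets the minimum, no increase.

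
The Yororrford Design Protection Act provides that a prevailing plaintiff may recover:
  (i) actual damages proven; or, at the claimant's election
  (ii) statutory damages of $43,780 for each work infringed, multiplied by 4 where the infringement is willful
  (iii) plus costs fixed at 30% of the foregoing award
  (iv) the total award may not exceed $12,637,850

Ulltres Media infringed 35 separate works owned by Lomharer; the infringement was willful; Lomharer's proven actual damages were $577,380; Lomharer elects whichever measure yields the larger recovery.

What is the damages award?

Statutory damages: 35 × $43,780 = $1,532,300
Multiplied by 4: 4 × $1,532,300 = $6,129,200
Greater of actual damages ($577,380) or enhanced statutory damages ($6,129,200): $6,129,200
Costs: 30% of $6,129,200 = $1,838,760
Award plus costs: $6,129,200 + $1,838,760 = $7,967,960
Cap at $12,637,850: $7,967,960 is within the cap, no reduction.

$7,967,960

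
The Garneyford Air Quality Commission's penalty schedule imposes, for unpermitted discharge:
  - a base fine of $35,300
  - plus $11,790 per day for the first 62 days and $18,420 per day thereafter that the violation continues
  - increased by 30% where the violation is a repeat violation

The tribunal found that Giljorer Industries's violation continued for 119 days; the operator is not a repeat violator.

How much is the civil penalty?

First 62 days: 62 × $11,790 = $730,980
Remaining days: (119 − 62) × $18,420 = $1,049,940
Per-day component: $730,980 + $1,049,940 = $1,780,920
Base plus per-day: $35,300 + $1,780,920 = $1,816,220
The operator is not a repeat violator: no 30% increase.

$1,816,220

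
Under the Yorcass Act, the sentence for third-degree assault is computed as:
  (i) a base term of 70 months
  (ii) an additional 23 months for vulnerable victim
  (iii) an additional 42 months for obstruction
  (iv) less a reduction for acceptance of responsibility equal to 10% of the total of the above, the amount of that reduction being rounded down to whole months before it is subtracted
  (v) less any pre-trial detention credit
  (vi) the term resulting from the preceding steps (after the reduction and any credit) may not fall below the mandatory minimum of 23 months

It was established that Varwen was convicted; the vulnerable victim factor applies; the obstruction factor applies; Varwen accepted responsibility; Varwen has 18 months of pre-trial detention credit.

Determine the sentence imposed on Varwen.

104 months

Vulnerable victim enhancement: +23 months
Obstruction enhancement: +42 months
Adjusted term: 70 months + 23 months + 42 months = 135 months
Acceptance of responsibility reduction: 10% of 135 months = 13 months (rounded down)
After reduction: 135 − 13 = 122 months
Less pre-trial detention credit: 122 months − 18 months = 104 months
Minimum 23 months: 104 months meets the minimum, no increase.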